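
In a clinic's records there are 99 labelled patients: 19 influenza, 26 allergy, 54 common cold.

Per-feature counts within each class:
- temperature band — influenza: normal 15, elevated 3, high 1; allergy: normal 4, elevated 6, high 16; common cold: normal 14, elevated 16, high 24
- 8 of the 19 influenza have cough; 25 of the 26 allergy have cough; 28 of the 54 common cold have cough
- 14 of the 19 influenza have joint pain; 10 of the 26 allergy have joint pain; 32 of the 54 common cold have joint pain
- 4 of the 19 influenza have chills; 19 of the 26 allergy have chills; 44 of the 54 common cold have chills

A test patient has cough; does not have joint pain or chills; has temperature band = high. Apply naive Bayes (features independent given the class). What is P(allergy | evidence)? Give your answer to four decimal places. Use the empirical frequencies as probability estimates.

influenza: (19/99) × (1/19) × (8/19) × (5/19) × (15/19) ≈ 0.000883599
allergy: (26/99) × (16/26) × (25/26) × (16/26) × (7/26) ≈ 0.0257468
common cold: (54/99) × (24/54) × (28/54) × (22/54) × (10/54) ≈ 0.00948365
P(allergy | x) = 0.0257468 / 0.036114049 ≈ 0.7129

0.7129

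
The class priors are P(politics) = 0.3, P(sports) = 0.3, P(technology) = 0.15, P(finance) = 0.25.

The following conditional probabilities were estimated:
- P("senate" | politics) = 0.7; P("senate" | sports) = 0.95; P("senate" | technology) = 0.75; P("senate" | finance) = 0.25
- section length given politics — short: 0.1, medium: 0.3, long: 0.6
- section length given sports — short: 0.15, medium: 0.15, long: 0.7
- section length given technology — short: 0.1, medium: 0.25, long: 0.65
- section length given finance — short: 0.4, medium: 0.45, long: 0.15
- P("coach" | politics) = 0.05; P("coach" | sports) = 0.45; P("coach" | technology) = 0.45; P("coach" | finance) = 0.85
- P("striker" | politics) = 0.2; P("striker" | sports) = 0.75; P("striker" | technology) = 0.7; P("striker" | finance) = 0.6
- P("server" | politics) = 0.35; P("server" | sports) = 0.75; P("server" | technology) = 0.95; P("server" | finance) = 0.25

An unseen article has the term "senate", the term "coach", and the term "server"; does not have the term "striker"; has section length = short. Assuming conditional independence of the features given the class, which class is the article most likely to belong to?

sports

politics: 0.3 × 0.7 × 0.1 × 0.05 × (1−0.2) × 0.35 = 0.000294
sports: 0.3 × 0.95 × 0.15 × 0.45 × (1−0.75) × 0.75 = 0.00360703125
technology: 0.15 × 0.75 × 0.1 × 0.45 × (1−0.7) × 0.95 = 0.0014428125
finance: 0.25 × 0.25 × 0.4 × 0.85 × (1−0.6) × 0.25 = 0.002125
Highest score → sports.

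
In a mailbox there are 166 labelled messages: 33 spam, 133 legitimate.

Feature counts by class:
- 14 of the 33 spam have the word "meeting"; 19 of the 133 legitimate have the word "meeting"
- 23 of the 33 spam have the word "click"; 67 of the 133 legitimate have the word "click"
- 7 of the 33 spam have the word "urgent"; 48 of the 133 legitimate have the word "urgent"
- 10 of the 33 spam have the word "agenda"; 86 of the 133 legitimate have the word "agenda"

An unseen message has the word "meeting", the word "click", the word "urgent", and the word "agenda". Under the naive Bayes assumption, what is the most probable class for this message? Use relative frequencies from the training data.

legitimate

spam: (33/166) × (14/33) × (23/33) × (7/33) × (10/33) ≈ 0.00377837
legitimate: (133/166) × (19/133) × (67/133) × (48/133) × (86/133) ≈ 0.0134557
Highest score → legitimate.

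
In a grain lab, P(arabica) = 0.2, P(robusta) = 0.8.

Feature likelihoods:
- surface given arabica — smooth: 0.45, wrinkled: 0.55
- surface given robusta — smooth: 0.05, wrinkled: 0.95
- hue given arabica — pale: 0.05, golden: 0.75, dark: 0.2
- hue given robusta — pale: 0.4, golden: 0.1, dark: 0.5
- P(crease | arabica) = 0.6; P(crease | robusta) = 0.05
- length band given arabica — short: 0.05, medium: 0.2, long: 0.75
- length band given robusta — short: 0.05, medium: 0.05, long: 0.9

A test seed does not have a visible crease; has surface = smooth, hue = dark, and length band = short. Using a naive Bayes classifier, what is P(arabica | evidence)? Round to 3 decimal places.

0.275

arabica: 0.2 × 0.45 × 0.2 × (1−0.6) × 0.05 = 0.00036
robusta: 0.8 × 0.05 × 0.5 × (1−0.05) × 0.05 = 0.00095
P(arabica | x) = 0.00036 / 0.00131 ≈ 0.275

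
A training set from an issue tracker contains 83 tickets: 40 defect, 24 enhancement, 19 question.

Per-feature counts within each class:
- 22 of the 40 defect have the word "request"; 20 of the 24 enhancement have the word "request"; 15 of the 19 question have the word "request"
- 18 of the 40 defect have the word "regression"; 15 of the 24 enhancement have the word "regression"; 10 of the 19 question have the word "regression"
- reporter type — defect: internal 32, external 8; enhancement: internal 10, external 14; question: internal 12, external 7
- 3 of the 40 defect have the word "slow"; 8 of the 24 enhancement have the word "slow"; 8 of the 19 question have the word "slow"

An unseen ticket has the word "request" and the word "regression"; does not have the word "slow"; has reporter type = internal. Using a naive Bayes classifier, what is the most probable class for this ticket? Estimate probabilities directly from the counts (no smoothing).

defect

defect: (40/83) × (22/40) × (18/40) × (32/40) × (37/40) ≈ 0.0882651
enhancement: (24/83) × (20/24) × (15/24) × (10/24) × (16/24) ≈ 0.041834
question: (19/83) × (15/19) × (10/19) × (12/19) × (11/19) ≈ 0.0347797
Highest score → defect.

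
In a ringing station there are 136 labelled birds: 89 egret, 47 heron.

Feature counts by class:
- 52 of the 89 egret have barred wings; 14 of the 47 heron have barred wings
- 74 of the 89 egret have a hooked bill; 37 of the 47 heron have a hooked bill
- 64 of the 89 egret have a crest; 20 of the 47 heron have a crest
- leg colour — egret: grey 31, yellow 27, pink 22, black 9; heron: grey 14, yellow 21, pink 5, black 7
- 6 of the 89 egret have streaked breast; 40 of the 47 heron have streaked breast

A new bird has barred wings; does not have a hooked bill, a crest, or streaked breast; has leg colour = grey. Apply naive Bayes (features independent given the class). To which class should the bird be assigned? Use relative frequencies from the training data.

egret: (89/136) × (52/89) × (15/89) × (25/89) × (31/89) × (83/89) ≈ 0.00587997
heron: (47/136) × (14/47) × (10/47) × (27/47) × (14/47) × (7/47) ≈ 0.000558197
Highest score → egret.

egret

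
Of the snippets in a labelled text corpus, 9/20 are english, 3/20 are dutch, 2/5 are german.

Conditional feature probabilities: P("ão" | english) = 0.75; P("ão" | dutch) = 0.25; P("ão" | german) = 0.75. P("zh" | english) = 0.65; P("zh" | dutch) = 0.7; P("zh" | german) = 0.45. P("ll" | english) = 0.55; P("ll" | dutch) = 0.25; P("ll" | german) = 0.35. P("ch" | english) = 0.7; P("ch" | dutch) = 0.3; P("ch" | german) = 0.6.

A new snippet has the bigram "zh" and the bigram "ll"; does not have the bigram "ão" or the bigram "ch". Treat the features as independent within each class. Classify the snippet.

english: 0.45 × (1−0.75) × 0.65 × 0.55 × (1−0.7) = 0.012065625
dutch: 0.15 × (1−0.25) × 0.7 × 0.25 × (1−0.3) = 0.01378125
german: 0.4 × (1−0.75) × 0.45 × 0.35 × (1−0.6) = 0.0063
Highest score → dutch.

dutch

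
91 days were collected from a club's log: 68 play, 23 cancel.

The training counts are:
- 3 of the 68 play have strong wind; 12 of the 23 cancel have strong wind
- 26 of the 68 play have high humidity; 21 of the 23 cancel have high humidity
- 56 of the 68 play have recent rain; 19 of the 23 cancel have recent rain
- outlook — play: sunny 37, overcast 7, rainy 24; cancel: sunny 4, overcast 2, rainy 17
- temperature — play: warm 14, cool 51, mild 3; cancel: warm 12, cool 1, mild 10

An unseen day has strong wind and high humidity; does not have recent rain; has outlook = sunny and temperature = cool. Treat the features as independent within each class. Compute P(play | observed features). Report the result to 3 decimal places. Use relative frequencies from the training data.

play: (68/91) × (3/68) × (26/68) × (12/68) × (37/68) × (51/68) ≈ 0.000907759
cancel: (23/91) × (12/23) × (21/23) × (4/23) × (4/23) × (1/23) ≈ 0.000158332
P(play | x) = 0.000907759 / 0.001066091 ≈ 0.851

0.851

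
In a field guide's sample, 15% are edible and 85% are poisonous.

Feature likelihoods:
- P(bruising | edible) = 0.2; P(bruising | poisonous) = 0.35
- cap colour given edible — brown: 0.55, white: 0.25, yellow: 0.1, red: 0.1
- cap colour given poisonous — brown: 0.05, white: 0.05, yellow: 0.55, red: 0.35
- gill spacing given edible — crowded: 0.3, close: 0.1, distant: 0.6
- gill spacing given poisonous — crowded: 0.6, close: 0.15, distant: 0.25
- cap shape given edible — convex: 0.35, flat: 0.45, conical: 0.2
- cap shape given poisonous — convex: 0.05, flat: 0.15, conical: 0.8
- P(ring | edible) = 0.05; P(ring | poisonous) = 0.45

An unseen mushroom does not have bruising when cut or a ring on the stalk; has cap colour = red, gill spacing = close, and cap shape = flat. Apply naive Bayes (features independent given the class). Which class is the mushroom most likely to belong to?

poisonous

edible: 0.15 × (1−0.2) × 0.1 × 0.1 × 0.45 × (1−0.05) = 0.000513
poisonous: 0.85 × (1−0.35) × 0.35 × 0.15 × 0.15 × (1−0.45) = 0.002393015625
Highest score → poisonous.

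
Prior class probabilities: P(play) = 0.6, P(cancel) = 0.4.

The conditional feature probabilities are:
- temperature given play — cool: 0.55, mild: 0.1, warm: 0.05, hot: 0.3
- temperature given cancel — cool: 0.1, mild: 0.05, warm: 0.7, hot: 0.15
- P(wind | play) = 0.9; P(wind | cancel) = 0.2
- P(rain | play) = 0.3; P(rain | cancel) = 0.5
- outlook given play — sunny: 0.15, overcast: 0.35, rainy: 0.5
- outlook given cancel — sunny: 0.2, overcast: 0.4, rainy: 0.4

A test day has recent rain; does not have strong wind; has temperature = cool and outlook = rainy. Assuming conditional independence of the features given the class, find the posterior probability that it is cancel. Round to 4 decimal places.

0.5639

play: 0.6 × 0.55 × (1−0.9) × 0.3 × 0.5 = 0.00495
cancel: 0.4 × 0.1 × (1−0.2) × 0.5 × 0.4 = 0.0064
P(cancel | x) = 0.0064 / 0.01135 ≈ 0.5639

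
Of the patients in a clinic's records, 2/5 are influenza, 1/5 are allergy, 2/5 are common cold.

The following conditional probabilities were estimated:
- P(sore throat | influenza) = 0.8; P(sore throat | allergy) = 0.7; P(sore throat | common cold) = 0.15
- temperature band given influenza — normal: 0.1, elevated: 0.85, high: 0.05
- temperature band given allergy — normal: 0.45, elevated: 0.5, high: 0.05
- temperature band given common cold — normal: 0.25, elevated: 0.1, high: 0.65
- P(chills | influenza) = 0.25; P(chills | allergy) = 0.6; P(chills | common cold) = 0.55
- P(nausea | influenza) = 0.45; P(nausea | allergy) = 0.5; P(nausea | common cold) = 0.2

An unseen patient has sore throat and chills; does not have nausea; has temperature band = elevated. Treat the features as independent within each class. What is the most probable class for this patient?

influenza

influenza: 0.4 × 0.8 × 0.85 × 0.25 × (1−0.45) = 0.0374
allergy: 0.2 × 0.7 × 0.5 × 0.6 × (1−0.5) = 0.021
common cold: 0.4 × 0.15 × 0.1 × 0.55 × (1−0.2) = 0.00264
Highest score → influenza.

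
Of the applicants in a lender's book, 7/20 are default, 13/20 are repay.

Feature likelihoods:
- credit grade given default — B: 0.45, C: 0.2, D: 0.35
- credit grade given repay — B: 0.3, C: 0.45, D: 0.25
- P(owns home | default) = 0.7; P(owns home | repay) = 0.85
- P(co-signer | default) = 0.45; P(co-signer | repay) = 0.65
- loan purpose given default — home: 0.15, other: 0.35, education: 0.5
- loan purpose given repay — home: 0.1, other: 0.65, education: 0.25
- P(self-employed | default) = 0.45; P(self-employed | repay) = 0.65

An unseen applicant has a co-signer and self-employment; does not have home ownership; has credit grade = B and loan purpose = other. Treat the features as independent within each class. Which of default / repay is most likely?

default: 0.35 × 0.45 × (1−0.7) × 0.45 × 0.35 × 0.45 = 0.00334884375
repay: 0.65 × 0.3 × (1−0.85) × 0.65 × 0.65 × 0.65 = 0.00803278125
Highest score → repay.

repay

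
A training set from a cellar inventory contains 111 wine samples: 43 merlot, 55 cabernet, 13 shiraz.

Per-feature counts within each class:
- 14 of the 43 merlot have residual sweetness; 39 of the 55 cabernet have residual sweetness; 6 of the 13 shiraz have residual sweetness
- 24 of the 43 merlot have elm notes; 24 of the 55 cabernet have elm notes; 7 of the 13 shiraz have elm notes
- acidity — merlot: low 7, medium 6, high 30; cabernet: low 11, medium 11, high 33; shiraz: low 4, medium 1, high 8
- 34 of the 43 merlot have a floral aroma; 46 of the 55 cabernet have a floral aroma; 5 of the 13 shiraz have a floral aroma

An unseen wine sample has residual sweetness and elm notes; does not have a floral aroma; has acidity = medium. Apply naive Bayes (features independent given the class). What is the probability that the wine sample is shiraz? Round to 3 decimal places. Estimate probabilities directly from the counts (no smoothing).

merlot: (43/111) × (14/43) × (24/43) × (6/43) × (9/43) ≈ 0.00205591
cabernet: (55/111) × (39/55) × (24/55) × (11/55) × (9/55) ≈ 0.00501765
shiraz: (13/111) × (6/13) × (7/13) × (1/13) × (8/13) ≈ 0.0013778
P(shiraz | x) = 0.0013778 / 0.00845136 ≈ 0.163

0.163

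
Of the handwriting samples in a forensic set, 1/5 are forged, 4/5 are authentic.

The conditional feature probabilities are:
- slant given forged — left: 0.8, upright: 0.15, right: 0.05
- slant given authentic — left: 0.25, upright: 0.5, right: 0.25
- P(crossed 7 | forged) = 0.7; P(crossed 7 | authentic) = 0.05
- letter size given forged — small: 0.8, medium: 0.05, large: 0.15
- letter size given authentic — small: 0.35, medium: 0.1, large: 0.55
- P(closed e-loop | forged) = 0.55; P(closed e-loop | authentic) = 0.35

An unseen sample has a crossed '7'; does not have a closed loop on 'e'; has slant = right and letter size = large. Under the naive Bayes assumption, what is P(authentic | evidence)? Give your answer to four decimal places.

forged: 0.2 × 0.05 × 0.7 × 0.15 × (1−0.55) = 0.0004725
authentic: 0.8 × 0.25 × 0.05 × 0.55 × (1−0.35) = 0.003575
P(authentic | x) = 0.003575 / 0.0040475 ≈ 0.8833

0.8833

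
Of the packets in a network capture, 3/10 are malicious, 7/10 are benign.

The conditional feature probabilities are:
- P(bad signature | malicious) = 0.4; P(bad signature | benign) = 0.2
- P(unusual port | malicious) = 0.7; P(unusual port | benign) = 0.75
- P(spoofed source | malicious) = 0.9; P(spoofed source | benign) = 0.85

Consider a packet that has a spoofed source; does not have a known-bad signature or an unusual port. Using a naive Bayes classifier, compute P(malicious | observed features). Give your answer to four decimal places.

malicious: 0.3 × (1−0.4) × (1−0.7) × 0.9 = 0.0486
benign: 0.7 × (1−0.2) × (1−0.75) × 0.85 = 0.119
P(malicious | x) = 0.0486 / 0.1676 ≈ 0.2900

0.2900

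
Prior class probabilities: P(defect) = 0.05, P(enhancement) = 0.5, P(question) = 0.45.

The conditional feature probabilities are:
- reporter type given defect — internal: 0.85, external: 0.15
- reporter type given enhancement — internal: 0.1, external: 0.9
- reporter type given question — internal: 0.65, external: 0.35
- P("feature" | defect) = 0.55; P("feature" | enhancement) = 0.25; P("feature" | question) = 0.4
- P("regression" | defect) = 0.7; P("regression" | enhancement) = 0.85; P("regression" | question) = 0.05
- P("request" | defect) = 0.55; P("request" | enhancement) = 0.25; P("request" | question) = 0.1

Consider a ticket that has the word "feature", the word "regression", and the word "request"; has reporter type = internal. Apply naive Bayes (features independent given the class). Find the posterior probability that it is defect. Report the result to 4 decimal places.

0.7352

defect: 0.05 × 0.85 × 0.55 × 0.7 × 0.55 = 0.008999375
enhancement: 0.5 × 0.1 × 0.25 × 0.85 × 0.25 = 0.00265625
question: 0.45 × 0.65 × 0.4 × 0.05 × 0.1 = 0.000585
P(defect | x) = 0.008999375 / 0.012240625 ≈ 0.7352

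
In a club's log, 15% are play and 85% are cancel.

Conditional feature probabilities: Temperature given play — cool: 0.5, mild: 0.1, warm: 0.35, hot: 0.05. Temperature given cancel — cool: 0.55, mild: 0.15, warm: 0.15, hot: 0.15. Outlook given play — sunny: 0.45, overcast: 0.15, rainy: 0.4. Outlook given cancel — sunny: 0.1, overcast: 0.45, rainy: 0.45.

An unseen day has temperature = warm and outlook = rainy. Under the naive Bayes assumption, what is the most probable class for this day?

play: 0.15 × 0.35 × 0.4 = 0.021
cancel: 0.85 × 0.15 × 0.45 = 0.057375
Highest score → cancel.

cancel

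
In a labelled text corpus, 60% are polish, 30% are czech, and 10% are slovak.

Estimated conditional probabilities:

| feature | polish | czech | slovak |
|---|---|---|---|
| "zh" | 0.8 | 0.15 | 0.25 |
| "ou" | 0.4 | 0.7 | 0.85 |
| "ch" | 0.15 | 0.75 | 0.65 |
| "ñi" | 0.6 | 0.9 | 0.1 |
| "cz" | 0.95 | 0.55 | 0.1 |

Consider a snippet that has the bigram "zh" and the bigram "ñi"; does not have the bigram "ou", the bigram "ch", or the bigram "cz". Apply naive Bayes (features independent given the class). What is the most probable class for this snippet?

polish

polish: 0.6 × 0.8 × (1−0.4) × (1−0.15) × 0.6 × (1−0.95) = 0.007344
czech: 0.3 × 0.15 × (1−0.7) × (1−0.75) × 0.9 × (1−0.55) = 0.001366875
slovak: 0.1 × 0.25 × (1−0.85) × (1−0.65) × 0.1 × (1−0.1) = 0.000118125
Highest score → polish.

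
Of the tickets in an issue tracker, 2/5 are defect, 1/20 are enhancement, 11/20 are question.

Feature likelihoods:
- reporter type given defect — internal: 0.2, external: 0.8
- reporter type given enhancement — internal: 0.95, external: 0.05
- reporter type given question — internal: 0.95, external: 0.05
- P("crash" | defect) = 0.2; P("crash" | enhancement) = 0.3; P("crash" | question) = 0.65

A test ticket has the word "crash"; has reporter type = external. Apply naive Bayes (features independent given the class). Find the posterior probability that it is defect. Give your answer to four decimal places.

defect: 0.4 × 0.8 × 0.2 = 0.064
enhancement: 0.05 × 0.05 × 0.3 = 0.00075
question: 0.55 × 0.05 × 0.65 = 0.017875
P(defect | x) = 0.064 / 0.082625 ≈ 0.7746

0.7746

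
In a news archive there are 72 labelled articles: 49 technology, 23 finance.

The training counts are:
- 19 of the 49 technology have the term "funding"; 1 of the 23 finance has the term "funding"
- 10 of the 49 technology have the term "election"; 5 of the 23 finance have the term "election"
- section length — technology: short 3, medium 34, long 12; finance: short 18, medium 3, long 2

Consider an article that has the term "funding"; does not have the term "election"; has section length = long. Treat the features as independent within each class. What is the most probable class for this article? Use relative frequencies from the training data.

technology: (49/72) × (19/49) × (39/49) × (12/49) ≈ 0.0514369
finance: (23/72) × (1/23) × (18/23) × (2/23) ≈ 0.00094518
Highest score → technology.

technology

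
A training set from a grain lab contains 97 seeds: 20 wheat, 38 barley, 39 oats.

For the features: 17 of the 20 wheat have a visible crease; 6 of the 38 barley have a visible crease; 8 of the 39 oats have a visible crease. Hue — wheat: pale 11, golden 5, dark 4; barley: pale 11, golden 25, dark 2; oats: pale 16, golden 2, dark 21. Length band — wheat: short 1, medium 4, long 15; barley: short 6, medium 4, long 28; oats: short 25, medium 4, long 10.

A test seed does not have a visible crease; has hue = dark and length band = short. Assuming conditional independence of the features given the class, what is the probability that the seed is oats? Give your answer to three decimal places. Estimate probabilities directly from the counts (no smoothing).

wheat: (20/97) × (3/20) × (4/20) × (1/20) ≈ 0.000309278
barley: (38/97) × (32/38) × (2/38) × (6/38) ≈ 0.00274153
oats: (39/97) × (31/39) × (21/39) × (25/39) ≈ 0.110311
P(oats | x) = 0.110311 / 0.113361808 ≈ 0.973

0.973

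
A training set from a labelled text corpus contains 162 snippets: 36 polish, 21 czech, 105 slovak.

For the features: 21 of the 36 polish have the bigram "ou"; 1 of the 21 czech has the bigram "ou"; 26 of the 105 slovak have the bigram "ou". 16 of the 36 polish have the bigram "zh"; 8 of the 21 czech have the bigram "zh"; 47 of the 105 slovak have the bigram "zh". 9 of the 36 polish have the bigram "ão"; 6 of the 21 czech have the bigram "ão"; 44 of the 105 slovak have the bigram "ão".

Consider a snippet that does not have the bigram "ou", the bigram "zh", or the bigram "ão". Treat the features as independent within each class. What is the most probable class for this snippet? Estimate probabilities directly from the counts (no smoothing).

slovak

polish: (36/162) × (15/36) × (20/36) × (27/36) ≈ 0.0385802
czech: (21/162) × (20/21) × (13/21) × (15/21) ≈ 0.0545897
slovak: (105/162) × (79/105) × (58/105) × (61/105) ≈ 0.156492
Highest score → slovak.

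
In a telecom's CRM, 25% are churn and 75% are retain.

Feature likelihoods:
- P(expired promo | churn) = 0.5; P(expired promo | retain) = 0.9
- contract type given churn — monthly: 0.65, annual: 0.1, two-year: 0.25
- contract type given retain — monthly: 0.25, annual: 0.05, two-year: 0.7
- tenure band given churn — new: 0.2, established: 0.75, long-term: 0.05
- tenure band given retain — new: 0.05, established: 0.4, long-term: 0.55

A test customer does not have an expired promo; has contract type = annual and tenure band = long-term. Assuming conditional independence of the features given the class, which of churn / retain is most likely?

churn: 0.25 × (1−0.5) × 0.1 × 0.05 = 0.000625
retain: 0.75 × (1−0.9) × 0.05 × 0.55 = 0.0020625
Highest score → retain.

retain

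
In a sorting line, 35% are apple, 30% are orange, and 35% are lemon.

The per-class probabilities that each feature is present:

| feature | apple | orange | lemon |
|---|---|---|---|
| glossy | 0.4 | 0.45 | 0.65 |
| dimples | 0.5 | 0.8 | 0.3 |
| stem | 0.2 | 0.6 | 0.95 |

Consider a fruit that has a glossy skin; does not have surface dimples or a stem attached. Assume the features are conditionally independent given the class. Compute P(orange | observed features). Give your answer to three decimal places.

apple: 0.35 × 0.4 × (1−0.5) × (1−0.2) = 0.056
orange: 0.3 × 0.45 × (1−0.8) × (1−0.6) = 0.0108
lemon: 0.35 × 0.65 × (1−0.3) × (1−0.95) = 0.0079625
P(orange | x) = 0.0108 / 0.0747625 ≈ 0.144

0.144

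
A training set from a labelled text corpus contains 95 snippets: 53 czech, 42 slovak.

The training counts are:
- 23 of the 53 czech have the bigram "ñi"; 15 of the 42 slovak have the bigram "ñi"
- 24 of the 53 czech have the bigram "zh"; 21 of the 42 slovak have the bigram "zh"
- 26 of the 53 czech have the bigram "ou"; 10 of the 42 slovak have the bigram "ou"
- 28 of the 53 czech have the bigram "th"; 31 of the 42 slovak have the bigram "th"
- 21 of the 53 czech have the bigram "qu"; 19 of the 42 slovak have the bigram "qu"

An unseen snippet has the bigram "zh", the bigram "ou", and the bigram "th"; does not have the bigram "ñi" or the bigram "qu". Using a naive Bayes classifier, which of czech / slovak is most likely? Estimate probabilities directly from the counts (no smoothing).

czech

czech: (53/95) × (30/53) × (24/53) × (26/53) × (28/53) × (32/53) ≈ 0.0223762
slovak: (42/95) × (27/42) × (21/42) × (10/42) × (31/42) × (23/42) ≈ 0.0136758
Highest score → czech.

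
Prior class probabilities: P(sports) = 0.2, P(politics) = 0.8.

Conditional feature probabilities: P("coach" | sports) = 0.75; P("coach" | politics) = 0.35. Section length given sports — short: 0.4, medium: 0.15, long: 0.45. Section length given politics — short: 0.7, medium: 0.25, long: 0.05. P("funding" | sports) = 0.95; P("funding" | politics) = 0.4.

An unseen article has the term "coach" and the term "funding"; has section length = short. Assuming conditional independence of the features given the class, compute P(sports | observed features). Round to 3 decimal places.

0.421

sports: 0.2 × 0.75 × 0.4 × 0.95 = 0.057
politics: 0.8 × 0.35 × 0.7 × 0.4 = 0.0784
P(sports | x) = 0.057 / 0.1354 ≈ 0.421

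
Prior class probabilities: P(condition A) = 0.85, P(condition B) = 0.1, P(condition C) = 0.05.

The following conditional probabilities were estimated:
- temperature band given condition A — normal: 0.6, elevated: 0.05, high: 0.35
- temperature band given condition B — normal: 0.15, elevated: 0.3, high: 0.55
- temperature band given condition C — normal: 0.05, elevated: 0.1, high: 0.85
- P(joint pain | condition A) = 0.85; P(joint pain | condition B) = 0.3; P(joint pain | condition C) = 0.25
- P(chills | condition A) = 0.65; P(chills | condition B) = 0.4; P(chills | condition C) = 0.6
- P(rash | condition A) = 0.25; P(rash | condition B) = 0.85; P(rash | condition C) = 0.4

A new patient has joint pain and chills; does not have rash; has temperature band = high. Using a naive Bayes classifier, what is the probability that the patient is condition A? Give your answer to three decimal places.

0.962

condition A: 0.85 × 0.35 × 0.85 × 0.65 × (1−0.25) = 0.1232765625
condition B: 0.1 × 0.55 × 0.3 × 0.4 × (1−0.85) = 0.00099
condition C: 0.05 × 0.85 × 0.25 × 0.6 × (1−0.4) = 0.003825
P(condition A | x) = 0.1232765625 / 0.1280915625 ≈ 0.962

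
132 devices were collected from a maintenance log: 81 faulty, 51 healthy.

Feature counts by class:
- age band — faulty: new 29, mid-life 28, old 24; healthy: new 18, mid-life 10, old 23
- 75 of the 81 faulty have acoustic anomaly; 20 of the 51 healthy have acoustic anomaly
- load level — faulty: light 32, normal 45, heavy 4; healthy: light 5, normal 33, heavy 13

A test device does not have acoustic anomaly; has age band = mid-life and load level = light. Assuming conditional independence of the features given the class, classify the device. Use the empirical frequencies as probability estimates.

faulty

faulty: (81/132) × (28/81) × (6/81) × (32/81) ≈ 0.00620748
healthy: (51/132) × (10/51) × (31/51) × (5/51) ≈ 0.00451458
Highest score → faulty.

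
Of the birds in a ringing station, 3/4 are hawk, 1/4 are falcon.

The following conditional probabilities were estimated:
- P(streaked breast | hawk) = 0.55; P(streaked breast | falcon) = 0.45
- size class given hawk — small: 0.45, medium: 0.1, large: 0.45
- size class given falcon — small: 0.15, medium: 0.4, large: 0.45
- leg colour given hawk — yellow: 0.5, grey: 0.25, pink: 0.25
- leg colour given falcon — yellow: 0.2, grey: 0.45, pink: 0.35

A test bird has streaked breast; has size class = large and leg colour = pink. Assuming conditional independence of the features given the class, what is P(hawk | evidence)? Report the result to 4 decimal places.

0.7237

hawk: 0.75 × 0.55 × 0.45 × 0.25 = 0.04640625
falcon: 0.25 × 0.45 × 0.45 × 0.35 = 0.01771875
P(hawk | x) = 0.04640625 / 0.064125 ≈ 0.7237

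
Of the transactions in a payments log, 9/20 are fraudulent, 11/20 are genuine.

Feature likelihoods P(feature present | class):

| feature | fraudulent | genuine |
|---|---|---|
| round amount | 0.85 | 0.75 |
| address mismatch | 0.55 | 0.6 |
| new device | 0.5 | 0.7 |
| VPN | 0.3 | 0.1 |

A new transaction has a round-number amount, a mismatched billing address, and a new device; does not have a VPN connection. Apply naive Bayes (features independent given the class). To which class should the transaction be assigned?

genuine

fraudulent: 0.45 × 0.85 × 0.55 × 0.5 × (1−0.3) = 0.07363125
genuine: 0.55 × 0.75 × 0.6 × 0.7 × (1−0.1) = 0.155925
Highest score → genuine.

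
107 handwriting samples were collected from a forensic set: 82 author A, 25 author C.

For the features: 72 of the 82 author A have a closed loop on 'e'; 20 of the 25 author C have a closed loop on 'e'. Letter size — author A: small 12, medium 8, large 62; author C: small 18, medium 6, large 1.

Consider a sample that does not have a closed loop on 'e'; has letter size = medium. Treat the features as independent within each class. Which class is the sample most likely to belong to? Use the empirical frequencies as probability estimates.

author C

author A: (82/107) × (10/82) × (8/82) ≈ 0.00911785
author C: (25/107) × (5/25) × (6/25) ≈ 0.011215
Highest score → author C.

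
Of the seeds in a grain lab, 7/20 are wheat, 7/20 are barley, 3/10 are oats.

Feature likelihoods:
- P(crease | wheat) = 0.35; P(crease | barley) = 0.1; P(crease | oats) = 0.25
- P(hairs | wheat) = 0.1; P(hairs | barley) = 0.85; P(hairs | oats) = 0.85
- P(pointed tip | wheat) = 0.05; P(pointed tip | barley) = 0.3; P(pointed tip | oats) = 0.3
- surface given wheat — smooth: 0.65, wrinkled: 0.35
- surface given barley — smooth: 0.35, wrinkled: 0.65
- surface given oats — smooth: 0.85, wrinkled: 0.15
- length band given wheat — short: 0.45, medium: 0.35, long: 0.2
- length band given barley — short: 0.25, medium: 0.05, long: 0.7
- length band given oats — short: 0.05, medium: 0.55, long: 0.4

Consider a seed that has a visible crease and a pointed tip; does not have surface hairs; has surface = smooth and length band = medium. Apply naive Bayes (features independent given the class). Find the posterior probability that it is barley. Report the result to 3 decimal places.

0.010

wheat: 0.35 × 0.35 × (1−0.1) × 0.05 × 0.65 × 0.35 = 0.00125409375
barley: 0.35 × 0.1 × (1−0.85) × 0.3 × 0.35 × 0.05 = 0.0000275625
oats: 0.3 × 0.25 × (1−0.85) × 0.3 × 0.85 × 0.55 = 0.0015778125
P(barley | x) = 0.0000275625 / 0.00285946875 ≈ 0.010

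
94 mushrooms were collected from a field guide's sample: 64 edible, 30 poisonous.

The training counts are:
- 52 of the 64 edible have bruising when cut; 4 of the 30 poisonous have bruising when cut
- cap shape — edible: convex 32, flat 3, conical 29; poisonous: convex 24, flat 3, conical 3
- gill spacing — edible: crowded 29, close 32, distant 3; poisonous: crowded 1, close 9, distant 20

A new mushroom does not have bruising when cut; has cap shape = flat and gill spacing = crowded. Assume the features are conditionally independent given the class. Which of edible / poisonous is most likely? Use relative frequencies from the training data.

edible: (64/94) × (12/64) × (3/64) × (29/64) ≈ 0.00271152
poisonous: (30/94) × (26/30) × (3/30) × (1/30) ≈ 0.000921986
Highest score → edible.

edible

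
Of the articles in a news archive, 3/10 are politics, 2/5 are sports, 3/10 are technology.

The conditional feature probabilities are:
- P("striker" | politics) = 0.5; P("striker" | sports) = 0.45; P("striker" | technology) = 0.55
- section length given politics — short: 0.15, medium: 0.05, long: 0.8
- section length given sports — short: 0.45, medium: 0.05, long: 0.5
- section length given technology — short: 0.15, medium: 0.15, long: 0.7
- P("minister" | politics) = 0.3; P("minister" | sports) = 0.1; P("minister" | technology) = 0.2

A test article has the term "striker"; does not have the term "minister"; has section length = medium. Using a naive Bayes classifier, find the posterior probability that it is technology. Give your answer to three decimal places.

0.597

politics: 0.3 × 0.5 × 0.05 × (1−0.3) = 0.00525
sports: 0.4 × 0.45 × 0.05 × (1−0.1) = 0.0081
technology: 0.3 × 0.55 × 0.15 × (1−0.2) = 0.0198
P(technology | x) = 0.0198 / 0.03315 ≈ 0.597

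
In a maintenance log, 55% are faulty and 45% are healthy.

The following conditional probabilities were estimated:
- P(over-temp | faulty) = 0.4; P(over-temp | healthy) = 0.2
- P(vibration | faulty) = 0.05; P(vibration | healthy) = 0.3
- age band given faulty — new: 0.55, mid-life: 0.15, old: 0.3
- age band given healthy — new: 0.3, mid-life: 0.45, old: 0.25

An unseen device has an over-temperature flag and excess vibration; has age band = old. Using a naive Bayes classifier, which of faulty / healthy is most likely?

faulty: 0.55 × 0.4 × 0.05 × 0.3 = 0.0033
healthy: 0.45 × 0.2 × 0.3 × 0.25 = 0.00675
Highest score → healthy.

healthy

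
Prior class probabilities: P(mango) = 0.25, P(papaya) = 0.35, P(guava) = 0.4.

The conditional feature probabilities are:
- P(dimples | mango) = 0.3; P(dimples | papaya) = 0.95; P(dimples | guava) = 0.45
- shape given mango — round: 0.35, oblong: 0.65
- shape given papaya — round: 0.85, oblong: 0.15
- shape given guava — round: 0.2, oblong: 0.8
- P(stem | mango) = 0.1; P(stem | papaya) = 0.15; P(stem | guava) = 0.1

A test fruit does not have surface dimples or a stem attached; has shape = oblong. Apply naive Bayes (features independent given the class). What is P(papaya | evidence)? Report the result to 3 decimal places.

0.008

mango: 0.25 × (1−0.3) × 0.65 × (1−0.1) = 0.102375
papaya: 0.35 × (1−0.95) × 0.15 × (1−0.15) = 0.00223125
guava: 0.4 × (1−0.45) × 0.8 × (1−0.1) = 0.1584
P(papaya | x) = 0.00223125 / 0.26300625 ≈ 0.008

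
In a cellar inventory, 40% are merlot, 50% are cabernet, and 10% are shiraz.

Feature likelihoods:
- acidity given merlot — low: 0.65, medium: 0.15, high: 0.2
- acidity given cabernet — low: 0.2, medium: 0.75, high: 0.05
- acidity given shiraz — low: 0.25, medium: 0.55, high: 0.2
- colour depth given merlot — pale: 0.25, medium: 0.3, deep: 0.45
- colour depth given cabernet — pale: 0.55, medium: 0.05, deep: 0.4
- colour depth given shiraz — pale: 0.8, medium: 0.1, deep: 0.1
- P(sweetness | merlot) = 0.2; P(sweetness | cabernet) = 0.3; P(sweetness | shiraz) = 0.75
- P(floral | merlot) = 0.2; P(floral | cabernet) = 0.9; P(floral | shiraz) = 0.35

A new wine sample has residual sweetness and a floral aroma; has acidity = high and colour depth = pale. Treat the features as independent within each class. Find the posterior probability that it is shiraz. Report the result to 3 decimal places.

0.482

merlot: 0.4 × 0.2 × 0.25 × 0.2 × 0.2 = 0.0008
cabernet: 0.5 × 0.05 × 0.55 × 0.3 × 0.9 = 0.0037125
shiraz: 0.1 × 0.2 × 0.8 × 0.75 × 0.35 = 0.0042
P(shiraz | x) = 0.0042 / 0.0087125 ≈ 0.482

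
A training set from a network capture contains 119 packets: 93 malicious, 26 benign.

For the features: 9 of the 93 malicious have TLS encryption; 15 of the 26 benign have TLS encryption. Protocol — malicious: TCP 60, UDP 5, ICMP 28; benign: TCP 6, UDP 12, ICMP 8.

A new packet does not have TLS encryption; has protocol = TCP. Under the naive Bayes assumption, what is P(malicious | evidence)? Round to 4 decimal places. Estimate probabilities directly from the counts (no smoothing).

0.9553

malicious: (93/119) × (84/93) × (60/93) ≈ 0.455408
benign: (26/119) × (11/26) × (6/26) ≈ 0.0213316
P(malicious | x) = 0.455408 / 0.4767396 ≈ 0.9553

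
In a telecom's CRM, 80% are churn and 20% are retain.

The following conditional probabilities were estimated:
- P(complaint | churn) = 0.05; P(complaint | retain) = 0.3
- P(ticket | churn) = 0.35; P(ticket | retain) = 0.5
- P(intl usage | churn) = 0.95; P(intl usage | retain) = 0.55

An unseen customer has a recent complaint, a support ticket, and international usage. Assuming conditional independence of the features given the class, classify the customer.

churn: 0.8 × 0.05 × 0.35 × 0.95 = 0.0133
retain: 0.2 × 0.3 × 0.5 × 0.55 = 0.0165
Highest score → retain.

retain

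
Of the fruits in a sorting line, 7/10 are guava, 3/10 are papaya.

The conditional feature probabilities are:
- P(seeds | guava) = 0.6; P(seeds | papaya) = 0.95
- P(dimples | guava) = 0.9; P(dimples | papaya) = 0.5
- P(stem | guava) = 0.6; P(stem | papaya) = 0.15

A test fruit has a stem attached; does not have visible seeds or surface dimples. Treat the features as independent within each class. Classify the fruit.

guava: 0.7 × (1−0.6) × (1−0.9) × 0.6 = 0.0168
papaya: 0.3 × (1−0.95) × (1−0.5) × 0.15 = 0.001125
Highest score → guava.

guava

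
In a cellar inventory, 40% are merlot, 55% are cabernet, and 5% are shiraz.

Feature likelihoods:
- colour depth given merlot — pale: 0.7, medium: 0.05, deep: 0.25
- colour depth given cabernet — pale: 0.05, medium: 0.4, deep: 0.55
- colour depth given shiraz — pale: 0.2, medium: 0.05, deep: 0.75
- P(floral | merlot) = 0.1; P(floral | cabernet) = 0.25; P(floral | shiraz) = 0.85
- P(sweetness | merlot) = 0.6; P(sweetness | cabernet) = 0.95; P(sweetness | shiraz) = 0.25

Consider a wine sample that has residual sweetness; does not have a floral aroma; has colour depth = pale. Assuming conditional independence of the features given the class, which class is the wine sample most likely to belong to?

merlot

merlot: 0.4 × 0.7 × (1−0.1) × 0.6 = 0.1512
cabernet: 0.55 × 0.05 × (1−0.25) × 0.95 = 0.01959375
shiraz: 0.05 × 0.2 × (1−0.85) × 0.25 = 0.000375
Highest score → merlot.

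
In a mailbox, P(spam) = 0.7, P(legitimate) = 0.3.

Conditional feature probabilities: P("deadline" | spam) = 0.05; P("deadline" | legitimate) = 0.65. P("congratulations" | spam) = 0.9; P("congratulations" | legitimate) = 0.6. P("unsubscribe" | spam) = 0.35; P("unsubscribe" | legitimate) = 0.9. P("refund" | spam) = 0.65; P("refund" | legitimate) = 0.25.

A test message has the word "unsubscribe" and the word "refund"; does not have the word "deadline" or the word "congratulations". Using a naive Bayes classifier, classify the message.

spam

spam: 0.7 × (1−0.05) × (1−0.9) × 0.35 × 0.65 = 0.01512875
legitimate: 0.3 × (1−0.65) × (1−0.6) × 0.9 × 0.25 = 0.00945
Highest score → spam.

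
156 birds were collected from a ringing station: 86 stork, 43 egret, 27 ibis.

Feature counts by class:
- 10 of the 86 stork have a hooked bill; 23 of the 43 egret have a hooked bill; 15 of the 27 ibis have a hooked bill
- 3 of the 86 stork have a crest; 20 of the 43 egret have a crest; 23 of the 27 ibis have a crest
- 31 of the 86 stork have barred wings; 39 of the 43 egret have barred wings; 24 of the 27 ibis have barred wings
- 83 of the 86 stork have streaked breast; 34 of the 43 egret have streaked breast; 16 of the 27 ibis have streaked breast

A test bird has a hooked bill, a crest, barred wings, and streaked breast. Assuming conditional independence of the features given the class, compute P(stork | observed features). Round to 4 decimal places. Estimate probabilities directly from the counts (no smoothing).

0.0084

stork: (86/156) × (10/86) × (3/86) × (31/86) × (83/86) ≈ 0.000777931
egret: (43/156) × (23/43) × (20/43) × (39/43) × (34/43) ≈ 0.0491781
ibis: (27/156) × (15/27) × (23/27) × (24/27) × (16/27) ≈ 0.0431454
P(stork | x) = 0.000777931 / 0.093101431 ≈ 0.0084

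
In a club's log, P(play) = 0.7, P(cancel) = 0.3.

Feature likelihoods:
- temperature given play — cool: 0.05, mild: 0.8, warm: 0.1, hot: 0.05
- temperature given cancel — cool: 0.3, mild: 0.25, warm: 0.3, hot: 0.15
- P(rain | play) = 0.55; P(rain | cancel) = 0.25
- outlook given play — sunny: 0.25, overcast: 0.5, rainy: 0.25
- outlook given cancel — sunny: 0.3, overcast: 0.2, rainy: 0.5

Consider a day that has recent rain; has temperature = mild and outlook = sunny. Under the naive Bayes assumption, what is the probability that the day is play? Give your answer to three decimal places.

play: 0.7 × 0.8 × 0.55 × 0.25 = 0.077
cancel: 0.3 × 0.25 × 0.25 × 0.3 = 0.005625
P(play | x) = 0.077 / 0.082625 ≈ 0.932

0.932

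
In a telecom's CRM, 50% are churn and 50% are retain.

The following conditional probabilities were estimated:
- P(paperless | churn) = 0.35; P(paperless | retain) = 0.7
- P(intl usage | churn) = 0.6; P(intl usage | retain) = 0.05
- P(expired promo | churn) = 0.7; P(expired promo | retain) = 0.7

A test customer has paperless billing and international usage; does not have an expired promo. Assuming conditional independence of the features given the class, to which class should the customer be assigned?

churn

churn: 0.5 × 0.35 × 0.6 × (1−0.7) = 0.0315
retain: 0.5 × 0.7 × 0.05 × (1−0.7) = 0.00525
Highest score → churn.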